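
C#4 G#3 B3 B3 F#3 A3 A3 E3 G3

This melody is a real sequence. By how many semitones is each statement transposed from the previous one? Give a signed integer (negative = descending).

-2

The 3-note cells begin on C#4, B3, A3 — each down a 2nd from the last.
Counting half-steps from C#4 to B3: -2.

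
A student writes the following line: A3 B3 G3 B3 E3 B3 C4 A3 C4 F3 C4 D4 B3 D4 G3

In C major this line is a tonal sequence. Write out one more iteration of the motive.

D4 E4 C4 E4 A3

Unit = 5 notes; the statements start on A3, B3, C4, moving up a 2nd each time.
So cell 4 is D4 E4 C4 E4 A3.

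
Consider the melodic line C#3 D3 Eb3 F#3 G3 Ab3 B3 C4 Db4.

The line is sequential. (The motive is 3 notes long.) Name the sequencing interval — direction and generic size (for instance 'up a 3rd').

up a 4th

The 3-note cells begin on C#3, F#3, B3 — each up a 4th from the last.
From C#3 to F#3: up a 4th.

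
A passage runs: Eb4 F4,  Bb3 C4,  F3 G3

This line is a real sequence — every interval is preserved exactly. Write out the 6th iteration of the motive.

Unit = 2 notes; the statements start on Eb4, Bb3, F3, moving down a 4th each time.
Extending down a 4th: C3 → G2 → D2.
So cell 6 is D2 E2.

D2 E2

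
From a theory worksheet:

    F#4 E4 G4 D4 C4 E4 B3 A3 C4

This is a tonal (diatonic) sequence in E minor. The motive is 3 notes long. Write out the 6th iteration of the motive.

C3 B2 D3

With a 3-note motive the entries are F#4, D4, B3, each down a 3rd from the previous.
Continuing the starts: G3 → E3 → C3.
So cell 6 is C3 B2 D3.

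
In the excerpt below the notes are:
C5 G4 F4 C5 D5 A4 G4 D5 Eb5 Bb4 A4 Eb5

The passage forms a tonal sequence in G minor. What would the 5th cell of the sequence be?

G5 D5 C5 G5

Unit = 4 notes; the statements start on C5, D5, Eb5, moving up a 2nd each time.
Carrying on: F5 → G5.
From G5 the diatonic shape gives G5 D5 C5 G5.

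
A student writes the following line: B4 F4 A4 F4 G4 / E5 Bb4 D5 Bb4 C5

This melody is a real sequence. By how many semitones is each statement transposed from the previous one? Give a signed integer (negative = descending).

5

Unit = 5 notes; the statements start on B4, E5, moving up a 4th each time.
B4→E5 is 76 − 71 = 5 semitones.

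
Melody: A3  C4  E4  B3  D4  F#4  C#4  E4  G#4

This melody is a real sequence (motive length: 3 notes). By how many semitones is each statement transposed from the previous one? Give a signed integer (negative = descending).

2

The 3-note cells begin on A3, B3, C#4 — each up a 2nd from the last.
A3→B3 is 59 − 57 = 2 semitones.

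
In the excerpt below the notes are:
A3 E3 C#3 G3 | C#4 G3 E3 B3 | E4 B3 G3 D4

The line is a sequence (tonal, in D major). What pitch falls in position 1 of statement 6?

Grouping in 4s, the 1st note of each cell is A3, C#4, E4.
Carrying that up a 3rd forward: G4 → B4 → D5.

D5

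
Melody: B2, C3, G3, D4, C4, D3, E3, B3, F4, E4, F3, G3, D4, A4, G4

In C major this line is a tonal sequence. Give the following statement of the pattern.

With a 5-note motive the entries are B2, D3, F3, each up a 3rd from the previous.
Statement 4 starts on A3 and keeps the same diatonic contour: A3 B3 F4 C5 B4.

A3 B3 F4 C5 B4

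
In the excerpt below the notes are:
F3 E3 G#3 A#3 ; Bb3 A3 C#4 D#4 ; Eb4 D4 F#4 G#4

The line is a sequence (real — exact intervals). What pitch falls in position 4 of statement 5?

F#5

Grouping in 4s, the 4th note of each cell is A#3, D#4, G#4.
Carrying that up a 4th forward: C#5 → F#5.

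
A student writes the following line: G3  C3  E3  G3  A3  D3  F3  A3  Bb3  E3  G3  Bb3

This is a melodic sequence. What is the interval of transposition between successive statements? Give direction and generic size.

up a 2nd

The 4-note cells begin on G3, A3, Bb3 — each up a 2nd from the last.
G3 to A3 is up a 2nd.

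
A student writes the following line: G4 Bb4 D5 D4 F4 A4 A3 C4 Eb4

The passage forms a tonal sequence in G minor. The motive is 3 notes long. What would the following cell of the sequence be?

Taking 3-note groups, the heads are G4, D4, A3: the pattern moves down a 4th.
So cell 4 is Eb3 G3 Bb3.

Eb3 G3 Bb3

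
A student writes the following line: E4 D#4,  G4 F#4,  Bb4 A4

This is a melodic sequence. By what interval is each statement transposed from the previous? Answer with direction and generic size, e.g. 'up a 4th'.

With a 2-note motive the entries are E4, G4, Bb4, each up a 3rd from the previous.
From E4 to G4: up a 3rd.

up a 3rd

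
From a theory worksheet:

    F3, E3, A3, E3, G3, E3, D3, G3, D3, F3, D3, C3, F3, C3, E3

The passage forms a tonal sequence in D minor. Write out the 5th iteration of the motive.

The 5-note cells begin on F3, E3, D3 — each down a 2nd from the last.
Extending down a 2nd: C3 → Bb2.
From Bb2 the diatonic shape gives Bb2 A2 D3 A2 C3.

Bb2 A2 D3 A2 C3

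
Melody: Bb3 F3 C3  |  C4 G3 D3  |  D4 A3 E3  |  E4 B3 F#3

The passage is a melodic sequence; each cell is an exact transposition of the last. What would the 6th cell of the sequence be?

G#4 D#4 A#3

Taking 3-note groups, the heads are Bb3, C4, D4, E4: the pattern moves up a 2nd.
Carrying on: F#4 → G#4.
Statement 6 starts on G#4 and keeps the same exact contour: G#4 D#4 A#3.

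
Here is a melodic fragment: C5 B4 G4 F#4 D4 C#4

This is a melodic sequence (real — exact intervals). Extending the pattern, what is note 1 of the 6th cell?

Grouping in 2s, the 1st note of each cell is C5, G4, D4.
Each moves down a 4th. Continuing: A3 → E3 → B2.

B2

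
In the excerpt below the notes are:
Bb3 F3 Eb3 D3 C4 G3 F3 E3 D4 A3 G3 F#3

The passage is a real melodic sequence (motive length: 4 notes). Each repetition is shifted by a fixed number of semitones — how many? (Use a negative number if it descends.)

2

With a 4-note motive the entries are Bb3, C4, D4, each up a 2nd from the previous.
Bb3 to C4 spans +2 semitones.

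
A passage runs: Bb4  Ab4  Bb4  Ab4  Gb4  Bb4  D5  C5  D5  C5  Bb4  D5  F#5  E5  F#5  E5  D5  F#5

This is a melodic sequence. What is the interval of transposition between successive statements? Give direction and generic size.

up a 3rd

The 6-note cells begin on Bb4, D5, F#5 — each up a 3rd from the last.
From Bb4 to D5: up a 3rd.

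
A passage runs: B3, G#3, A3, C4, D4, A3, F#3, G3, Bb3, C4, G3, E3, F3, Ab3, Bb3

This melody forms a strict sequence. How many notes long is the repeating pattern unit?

There are 15 notes; a 5-note unit gives 3 cells:
B3 G#3 A3 C4 D4 | A3 F#3 G3 Bb3 C4 | G3 E3 F3 Ab3 Bb3
Every group is a transposition down a 2nd of the one before; no shorter unit works.

5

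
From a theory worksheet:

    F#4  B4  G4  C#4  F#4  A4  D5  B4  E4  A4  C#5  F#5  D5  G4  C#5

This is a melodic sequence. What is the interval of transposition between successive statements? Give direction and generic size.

up a 3rd

Taking 5-note groups, the heads are F#4, A4, C#5: the pattern moves up a 3rd.
From F#4 to A4: up a 3rd.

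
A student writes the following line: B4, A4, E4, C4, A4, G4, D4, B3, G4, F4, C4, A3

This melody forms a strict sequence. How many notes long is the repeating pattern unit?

Try groups of 4 (3 cells in 12 notes):
B4 A4 E4 C4 | A4 G4 D4 B3 | G4 F4 C4 A3
Every group is a transposition down a 2nd of the one before; no shorter unit works.

4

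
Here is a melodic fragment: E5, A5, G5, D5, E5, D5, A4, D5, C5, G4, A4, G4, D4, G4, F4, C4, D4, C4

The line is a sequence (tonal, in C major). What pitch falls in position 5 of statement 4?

G3

With 6-note cells, note 5 of each statement runs E5, A4, D4.
One more down a 5th gives G3.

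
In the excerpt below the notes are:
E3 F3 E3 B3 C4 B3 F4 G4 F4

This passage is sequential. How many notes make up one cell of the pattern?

3

9 notes total. Splitting into 3 groups of 3:
E3 F3 E3 | B3 C4 B3 | F4 G4 F4
That's a consistent up a 5th shift per cell, and no other grouping gives one.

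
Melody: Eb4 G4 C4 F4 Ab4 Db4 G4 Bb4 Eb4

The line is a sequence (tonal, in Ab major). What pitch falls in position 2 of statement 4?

C5

The unit is 3 notes. Position-2 pitches of the 3 shown cells: G4, Ab4, Bb4.
From Bb4, up a 2nd gives C5.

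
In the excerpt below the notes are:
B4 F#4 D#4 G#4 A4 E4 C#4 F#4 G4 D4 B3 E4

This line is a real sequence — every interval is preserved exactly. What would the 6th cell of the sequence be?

Unit = 4 notes; the statements start on B4, A4, G4, moving down a 2nd each time.
Carrying on: F4 → Eb4 → Db4.
Statement 6 starts on Db4 and keeps the same exact contour: Db4 Ab3 F3 Bb3.

Db4 Ab3 F3 Bb3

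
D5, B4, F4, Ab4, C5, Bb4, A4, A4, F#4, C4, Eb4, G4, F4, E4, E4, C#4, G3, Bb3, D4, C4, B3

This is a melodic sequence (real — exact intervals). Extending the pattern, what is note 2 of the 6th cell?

A#2

The unit is 7 notes. Position-2 pitches of the 3 shown cells: B4, F#4, C#4.
Carrying that down a 4th forward: G#3 → D#3 → A#2.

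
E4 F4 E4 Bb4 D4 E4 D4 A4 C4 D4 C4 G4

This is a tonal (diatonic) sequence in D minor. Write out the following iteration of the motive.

Bb3 C4 Bb3 F4

Unit = 4 notes; the statements start on E4, D4, C4, moving down a 2nd each time.
Statement 4 starts on Bb3 and keeps the same diatonic contour: Bb3 C4 Bb3 F4.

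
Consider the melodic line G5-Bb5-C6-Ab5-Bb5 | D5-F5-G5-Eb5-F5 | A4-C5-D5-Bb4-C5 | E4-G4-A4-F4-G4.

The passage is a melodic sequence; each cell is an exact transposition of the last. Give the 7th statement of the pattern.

Taking 5-note groups, the heads are G5, D5, A4, E4: the pattern moves down a 4th.
Extending down a 4th: B3 → F#3 → C#3.
So cell 7 is C#3 E3 F#3 D3 E3.

C#3 E3 F#3 D3 E3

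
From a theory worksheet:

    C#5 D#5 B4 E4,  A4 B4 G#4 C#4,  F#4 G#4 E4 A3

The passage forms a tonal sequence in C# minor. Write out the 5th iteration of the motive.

B3 C#4 A3 D#3

Taking 4-note groups, the heads are C#5, A4, F#4: the pattern moves down a 3rd.
Continuing the starts: D#4 → B3.
Statement 5 starts on B3 and keeps the same diatonic contour: B3 C#4 A3 D#3.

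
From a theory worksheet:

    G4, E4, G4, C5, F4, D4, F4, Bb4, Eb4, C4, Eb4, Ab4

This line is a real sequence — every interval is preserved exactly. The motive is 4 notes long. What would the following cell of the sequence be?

Unit = 4 notes; the statements start on G4, F4, Eb4, moving down a 2nd each time.
From Db4 the exact shape gives Db4 Bb3 Db4 Gb4.

Db4 Bb3 Db4 Gb4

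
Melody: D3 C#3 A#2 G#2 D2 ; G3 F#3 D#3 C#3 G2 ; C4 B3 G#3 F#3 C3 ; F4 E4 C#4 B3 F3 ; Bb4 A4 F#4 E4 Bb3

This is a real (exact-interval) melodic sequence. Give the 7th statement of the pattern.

Ab5 G5 E5 D5 Ab4

With a 5-note motive the entries are D3, G3, C4, F4, Bb4, each up a 4th from the previous.
Continuing the starts: Eb5 → Ab5.
From Ab5 the exact shape gives Ab5 G5 E5 D5 Ab4.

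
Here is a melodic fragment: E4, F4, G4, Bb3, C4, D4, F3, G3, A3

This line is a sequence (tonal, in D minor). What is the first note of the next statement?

C3

Unit = 3 notes; the statements start on E4, Bb3, F3, moving down a 4th each time.
One more step down a 4th gives C3.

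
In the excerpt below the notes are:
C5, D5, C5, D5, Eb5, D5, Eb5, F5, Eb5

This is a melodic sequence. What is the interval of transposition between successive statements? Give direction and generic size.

With a 3-note motive the entries are C5, D5, Eb5, each up a 2nd from the previous.
C5 to D5 is up a 2nd.

up a 2nd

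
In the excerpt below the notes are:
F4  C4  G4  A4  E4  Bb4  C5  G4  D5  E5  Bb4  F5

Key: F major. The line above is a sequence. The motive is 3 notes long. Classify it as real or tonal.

tonal

Every note is diatonic to F major.
Cell 1 has +7 semitones from note 2 to 3, but cell 2 has +6 — the interval quality changes while the contour stays the same, which is the hallmark of a tonal sequence.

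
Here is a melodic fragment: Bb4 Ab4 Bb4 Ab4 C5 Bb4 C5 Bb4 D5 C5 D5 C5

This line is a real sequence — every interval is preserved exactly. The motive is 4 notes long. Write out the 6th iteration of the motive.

G#5 F#5 G#5 F#5

The 4-note cells begin on Bb4, C5, D5 — each up a 2nd from the last.
Extending up a 2nd: E5 → F#5 → G#5.
So cell 6 is G#5 F#5 G#5 F#5.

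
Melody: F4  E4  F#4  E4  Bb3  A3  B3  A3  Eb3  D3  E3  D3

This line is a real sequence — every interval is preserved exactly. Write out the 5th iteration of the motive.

With a 4-note motive the entries are F4, Bb3, Eb3, each down a 5th from the previous.
Continuing the starts: Ab2 → Db2.
So cell 5 is Db2 C2 D2 C2.

Db2 C2 D2 C2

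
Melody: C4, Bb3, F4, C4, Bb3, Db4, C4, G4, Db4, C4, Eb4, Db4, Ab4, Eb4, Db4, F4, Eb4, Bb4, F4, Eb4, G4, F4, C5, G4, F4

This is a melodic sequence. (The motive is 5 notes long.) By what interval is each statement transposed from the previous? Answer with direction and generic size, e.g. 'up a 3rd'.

up a 2nd

The 5-note cells begin on C4, Db4, Eb4, F4, G4 — each up a 2nd from the last.
From C4 to Db4: up a 2nd.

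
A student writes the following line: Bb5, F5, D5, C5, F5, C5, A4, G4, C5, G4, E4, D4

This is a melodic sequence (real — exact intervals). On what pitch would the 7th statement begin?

With a 4-note motive the entries are Bb5, F5, C5, each down a 4th from the previous.
Extending the heads down a 4th: G4 → D4 → A3 → E3.

E3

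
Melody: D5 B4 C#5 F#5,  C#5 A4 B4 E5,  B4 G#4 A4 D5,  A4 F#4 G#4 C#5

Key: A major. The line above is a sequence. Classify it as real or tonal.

Every note is diatonic to A major.
Cell 1 has -3 semitones from note 1 to 2, but cell 2 has -4 — the interval quality changes while the contour stays the same, which is the hallmark of a tonal sequence.

tonal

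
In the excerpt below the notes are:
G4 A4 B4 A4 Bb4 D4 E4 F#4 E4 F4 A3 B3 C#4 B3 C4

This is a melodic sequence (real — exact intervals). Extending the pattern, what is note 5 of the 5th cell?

Grouping in 5s, the 5th note of each cell is Bb4, F4, C4.
Carrying that down a 4th forward: G3 → D3.

D3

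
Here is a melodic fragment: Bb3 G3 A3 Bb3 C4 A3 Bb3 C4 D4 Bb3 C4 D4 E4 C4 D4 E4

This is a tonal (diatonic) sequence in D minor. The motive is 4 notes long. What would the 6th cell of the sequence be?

G4 E4 F4 G4

The 4-note cells begin on Bb3, C4, D4, E4 — each up a 2nd from the last.
Extending up a 2nd: F4 → G4.
Statement 6 starts on G4 and keeps the same diatonic contour: G4 E4 F4 G4.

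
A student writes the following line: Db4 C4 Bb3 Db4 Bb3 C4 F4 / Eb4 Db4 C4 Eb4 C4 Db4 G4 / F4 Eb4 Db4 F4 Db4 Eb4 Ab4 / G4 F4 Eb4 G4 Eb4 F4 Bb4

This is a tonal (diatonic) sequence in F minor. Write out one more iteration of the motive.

Ab4 G4 F4 Ab4 F4 G4 C5

The 7-note cells begin on Db4, Eb4, F4, G4 — each up a 2nd from the last.
From Ab4 the diatonic shape gives Ab4 G4 F4 Ab4 F4 G4 C5.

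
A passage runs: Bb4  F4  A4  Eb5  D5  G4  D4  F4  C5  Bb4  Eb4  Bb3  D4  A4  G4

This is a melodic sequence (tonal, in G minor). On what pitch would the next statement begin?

C4

With a 5-note motive the entries are Bb4, G4, Eb4, each down a 3rd from the previous.
The next head, down a 3rd from Eb4, is C4.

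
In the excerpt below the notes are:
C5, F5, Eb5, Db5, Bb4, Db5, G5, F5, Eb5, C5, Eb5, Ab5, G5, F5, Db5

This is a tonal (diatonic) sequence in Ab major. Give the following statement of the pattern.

With a 5-note motive the entries are C5, Db5, Eb5, each up a 2nd from the previous.
From F5 the diatonic shape gives F5 Bb5 Ab5 G5 Eb5.

F5 Bb5 Ab5 G5 Eb5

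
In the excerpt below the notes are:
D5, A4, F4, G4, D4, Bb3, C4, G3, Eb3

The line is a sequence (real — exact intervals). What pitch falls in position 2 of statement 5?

F2

The unit is 3 notes. Position-2 pitches of the 3 shown cells: A4, D4, G3.
Each moves down a 5th. Continuing: C3 → F2.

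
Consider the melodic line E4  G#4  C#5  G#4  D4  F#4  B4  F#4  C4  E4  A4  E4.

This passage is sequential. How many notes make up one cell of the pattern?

Try groups of 4 (3 cells in 12 notes):
E4 G#4 C#5 G#4 | D4 F#4 B4 F#4 | C4 E4 A4 E4
That's a consistent down a 2nd shift per cell, and no other grouping gives one.

4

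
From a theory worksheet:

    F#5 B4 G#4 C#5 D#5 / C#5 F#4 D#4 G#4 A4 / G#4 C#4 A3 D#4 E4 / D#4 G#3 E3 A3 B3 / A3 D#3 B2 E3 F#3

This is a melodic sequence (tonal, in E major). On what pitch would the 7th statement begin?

B2

The 5-note cells begin on F#5, C#5, G#4, D#4, A3 — each down a 4th from the last.
Extending the heads down a 4th: E3 → B2.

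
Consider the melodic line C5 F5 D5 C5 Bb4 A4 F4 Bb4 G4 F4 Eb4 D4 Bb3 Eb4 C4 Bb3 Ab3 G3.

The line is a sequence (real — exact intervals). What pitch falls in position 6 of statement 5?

The unit is 6 notes. Position-6 pitches of the 3 shown cells: A4, D4, G3.
Each moves down a 5th. Continuing: C3 → F2.

F2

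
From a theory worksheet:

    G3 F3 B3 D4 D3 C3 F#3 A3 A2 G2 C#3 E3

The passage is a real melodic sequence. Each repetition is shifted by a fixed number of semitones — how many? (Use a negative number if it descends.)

-5

Unit = 4 notes; the statements start on G3, D3, A2, moving down a 4th each time.
Counting half-steps from G3 to D3: -5.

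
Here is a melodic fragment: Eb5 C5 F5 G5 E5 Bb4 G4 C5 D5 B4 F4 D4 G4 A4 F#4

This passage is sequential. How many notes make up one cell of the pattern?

5

Try groups of 5 (3 cells in 15 notes):
Eb5 C5 F5 G5 E5 | Bb4 G4 C5 D5 B4 | F4 D4 G4 A4 F#4
That's a consistent down a 4th shift per cell, and no other grouping gives one.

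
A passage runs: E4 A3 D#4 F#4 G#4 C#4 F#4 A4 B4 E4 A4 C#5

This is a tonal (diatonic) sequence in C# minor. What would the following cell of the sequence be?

Taking 4-note groups, the heads are E4, G#4, B4: the pattern moves up a 3rd.
Statement 4 starts on D#5 and keeps the same diatonic contour: D#5 G#4 C#5 E5.

D#5 G#4 C#5 E5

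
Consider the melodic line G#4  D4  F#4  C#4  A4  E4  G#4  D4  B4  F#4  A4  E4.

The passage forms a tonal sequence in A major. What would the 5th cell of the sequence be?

Unit = 4 notes; the statements start on G#4, A4, B4, moving up a 2nd each time.
Continuing the starts: C#5 → D5.
Statement 5 starts on D5 and keeps the same diatonic contour: D5 A4 C#5 G#4.

D5 A4 C#5 G#4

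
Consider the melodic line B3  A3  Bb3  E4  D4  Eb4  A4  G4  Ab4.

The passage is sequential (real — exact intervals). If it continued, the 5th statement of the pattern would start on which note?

Taking 3-note groups, the heads are B3, E4, A4: the pattern moves up a 4th.
Continuing: D5 → G5. Statement 5 starts on G5.

G5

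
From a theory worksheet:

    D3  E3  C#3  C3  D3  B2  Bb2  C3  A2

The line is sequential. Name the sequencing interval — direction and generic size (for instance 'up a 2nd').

Taking 3-note groups, the heads are D3, C3, Bb2: the pattern moves down a 2nd.
D3 to C3 is down a 2nd.

down a 2nd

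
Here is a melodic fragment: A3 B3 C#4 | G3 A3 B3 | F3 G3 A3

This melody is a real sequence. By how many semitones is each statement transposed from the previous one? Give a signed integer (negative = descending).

With a 3-note motive the entries are A3, G3, F3, each down a 2nd from the previous.
A3 to G3 spans -2 semitones.

-2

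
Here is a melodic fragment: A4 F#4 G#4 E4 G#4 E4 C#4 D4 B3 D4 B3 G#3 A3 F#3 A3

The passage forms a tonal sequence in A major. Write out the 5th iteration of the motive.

With a 5-note motive the entries are A4, E4, B3, each down a 4th from the previous.
Continuing the starts: F#3 → C#3.
Statement 5 starts on C#3 and keeps the same diatonic contour: C#3 A2 B2 G#2 B2.

C#3 A2 B2 G#2 B2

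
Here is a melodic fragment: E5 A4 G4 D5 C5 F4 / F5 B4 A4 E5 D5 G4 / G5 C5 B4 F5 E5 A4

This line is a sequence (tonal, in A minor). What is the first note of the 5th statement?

Unit = 6 notes; the statements start on E5, F5, G5, moving up a 2nd each time.
Extending the heads up a 2nd: A5 → B5.

B5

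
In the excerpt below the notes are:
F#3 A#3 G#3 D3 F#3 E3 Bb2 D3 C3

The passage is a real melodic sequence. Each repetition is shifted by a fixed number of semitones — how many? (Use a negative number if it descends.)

-4

Taking 3-note groups, the heads are F#3, D3, Bb2: the pattern moves down a 3rd.
F#3 to D3 spans -4 semitones.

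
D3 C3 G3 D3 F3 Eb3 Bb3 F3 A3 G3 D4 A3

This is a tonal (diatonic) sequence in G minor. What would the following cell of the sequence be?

The 4-note cells begin on D3, F3, A3 — each up a 3rd from the last.
Statement 4 starts on C4 and keeps the same diatonic contour: C4 Bb3 F4 C4.

C4 Bb3 F4 C4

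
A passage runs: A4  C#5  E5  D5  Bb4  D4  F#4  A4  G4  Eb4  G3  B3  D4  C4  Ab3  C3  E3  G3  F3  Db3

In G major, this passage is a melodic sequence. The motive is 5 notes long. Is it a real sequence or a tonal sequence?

Each cell has the same semitone pattern (4, 3, -2, -4) — intervals are preserved exactly.
And C#5 lies outside G major, so the sequence is real rather than tonal.

real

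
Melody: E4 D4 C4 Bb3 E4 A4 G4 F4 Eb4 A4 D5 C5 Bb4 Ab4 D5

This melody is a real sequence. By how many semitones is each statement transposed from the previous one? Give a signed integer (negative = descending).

5

Taking 5-note groups, the heads are E4, A4, D5: the pattern moves up a 4th.
E4 to A4 spans +5 semitones.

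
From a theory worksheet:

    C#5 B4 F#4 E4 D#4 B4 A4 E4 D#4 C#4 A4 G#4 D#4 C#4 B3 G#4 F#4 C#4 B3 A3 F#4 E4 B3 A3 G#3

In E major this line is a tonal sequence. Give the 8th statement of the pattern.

C#4 B3 F#3 E3 D#3

Unit = 5 notes; the statements start on C#5, B4, A4, G#4, F#4, moving down a 2nd each time.
Carrying on: E4 → D#4 → C#4.
So cell 8 is C#4 B3 F#3 E3 D#3.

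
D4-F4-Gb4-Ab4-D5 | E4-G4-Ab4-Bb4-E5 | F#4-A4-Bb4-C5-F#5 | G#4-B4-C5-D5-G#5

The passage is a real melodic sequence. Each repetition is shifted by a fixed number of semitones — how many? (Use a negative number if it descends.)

2

With a 5-note motive the entries are D4, E4, F#4, G#4, each up a 2nd from the previous.
D4 to E4 spans +2 semitones.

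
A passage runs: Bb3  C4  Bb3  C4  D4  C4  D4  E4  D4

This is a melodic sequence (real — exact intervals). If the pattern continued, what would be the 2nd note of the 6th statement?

A#4

The unit is 3 notes. Position-2 pitches of the 3 shown cells: C4, D4, E4.
Carrying that up a 2nd forward: F#4 → G#4 → A#4.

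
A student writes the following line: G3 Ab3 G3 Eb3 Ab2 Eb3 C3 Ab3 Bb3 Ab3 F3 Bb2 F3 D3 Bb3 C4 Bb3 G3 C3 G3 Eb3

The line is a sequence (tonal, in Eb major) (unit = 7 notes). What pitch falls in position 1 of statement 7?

With 7-note cells, note 1 of each statement runs G3, Ab3, Bb3.
Extending up a 2nd: C4 → D4 → Eb4 → F4.

F4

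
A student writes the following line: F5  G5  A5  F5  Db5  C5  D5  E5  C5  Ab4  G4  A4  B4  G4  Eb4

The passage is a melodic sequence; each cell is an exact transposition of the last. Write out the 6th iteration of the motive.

The 5-note cells begin on F5, C5, G4 — each down a 4th from the last.
Carrying on: D4 → A3 → E3.
From E3 the exact shape gives E3 F#3 G#3 E3 C3.

E3 F#3 G#3 E3 C3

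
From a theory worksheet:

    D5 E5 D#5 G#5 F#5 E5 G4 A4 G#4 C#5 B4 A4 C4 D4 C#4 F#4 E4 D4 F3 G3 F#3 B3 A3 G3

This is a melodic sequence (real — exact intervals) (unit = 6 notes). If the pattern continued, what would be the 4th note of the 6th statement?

Grouping in 6s, the 4th note of each cell is G#5, C#5, F#4, B3.
Carrying that down a 5th forward: E3 → A2.

A2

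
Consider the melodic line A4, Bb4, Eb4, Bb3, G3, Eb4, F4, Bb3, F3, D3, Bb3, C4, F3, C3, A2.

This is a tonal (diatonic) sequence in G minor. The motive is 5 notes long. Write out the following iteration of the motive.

F3 G3 C3 G2 Eb2

With a 5-note motive the entries are A4, Eb4, Bb3, each down a 4th from the previous.
Statement 4 starts on F3 and keeps the same diatonic contour: F3 G3 C3 G2 Eb2.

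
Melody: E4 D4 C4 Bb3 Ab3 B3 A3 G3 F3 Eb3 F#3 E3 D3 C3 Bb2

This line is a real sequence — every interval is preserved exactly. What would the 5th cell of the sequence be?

G#2 F#2 E2 D2 C2

The 5-note cells begin on E4, B3, F#3 — each down a 4th from the last.
Continuing the starts: C#3 → G#2.
Statement 5 starts on G#2 and keeps the same exact contour: G#2 F#2 E2 D2 C2.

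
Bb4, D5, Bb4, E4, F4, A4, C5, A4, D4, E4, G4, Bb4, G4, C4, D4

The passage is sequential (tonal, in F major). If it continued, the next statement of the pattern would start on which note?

F4

Taking 5-note groups, the heads are Bb4, A4, G4: the pattern moves down a 2nd.
One more step down a 2nd gives F4.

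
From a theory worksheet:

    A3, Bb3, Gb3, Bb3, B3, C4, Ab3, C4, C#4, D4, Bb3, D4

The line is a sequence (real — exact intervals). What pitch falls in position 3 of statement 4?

C4

The unit is 4 notes. Position-3 pitches of the 3 shown cells: Gb3, Ab3, Bb3.
Each moves up a 2nd; the next is C4.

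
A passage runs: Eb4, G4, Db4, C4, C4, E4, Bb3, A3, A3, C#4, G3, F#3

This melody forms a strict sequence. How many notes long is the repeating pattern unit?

Try groups of 4 (3 cells in 12 notes):
Eb4 G4 Db4 C4 | C4 E4 Bb3 A3 | A3 C#4 G3 F#3
That's a consistent down a 3rd shift per cell, and no other grouping gives one.

4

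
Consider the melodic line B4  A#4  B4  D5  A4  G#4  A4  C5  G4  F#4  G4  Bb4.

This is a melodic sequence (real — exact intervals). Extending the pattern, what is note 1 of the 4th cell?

The unit is 4 notes. Position-1 pitches of the 3 shown cells: B4, A4, G4.
Each moves down a 2nd; the next is F4.

F4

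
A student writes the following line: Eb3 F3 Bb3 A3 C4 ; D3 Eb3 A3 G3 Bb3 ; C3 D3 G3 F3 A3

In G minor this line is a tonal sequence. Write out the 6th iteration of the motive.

The 5-note cells begin on Eb3, D3, C3 — each down a 2nd from the last.
Continuing the starts: Bb2 → A2 → G2.
Statement 6 starts on G2 and keeps the same diatonic contour: G2 A2 D3 C3 Eb3.

G2 A2 D3 C3 Eb3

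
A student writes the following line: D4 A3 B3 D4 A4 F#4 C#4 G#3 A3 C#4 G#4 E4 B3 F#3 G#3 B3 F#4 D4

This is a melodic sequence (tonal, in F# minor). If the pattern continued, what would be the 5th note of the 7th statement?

B3

The unit is 6 notes. Position-5 pitches of the 3 shown cells: A4, G#4, F#4.
Each moves down a 2nd. Continuing: E4 → D4 → C#4 → B3.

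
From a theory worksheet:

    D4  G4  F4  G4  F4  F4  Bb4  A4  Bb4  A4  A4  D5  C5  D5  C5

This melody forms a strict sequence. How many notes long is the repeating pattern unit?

Try groups of 5 (3 cells in 15 notes):
D4 G4 F4 G4 F4 | F4 Bb4 A4 Bb4 A4 | A4 D5 C5 D5 C5
That's a consistent up a 3rd shift per cell, and no other grouping gives one.

5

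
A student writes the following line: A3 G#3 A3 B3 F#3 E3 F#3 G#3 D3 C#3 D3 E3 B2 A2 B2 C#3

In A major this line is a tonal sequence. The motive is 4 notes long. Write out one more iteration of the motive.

Taking 4-note groups, the heads are A3, F#3, D3, B2: the pattern moves down a 3rd.
So cell 5 is G#2 F#2 G#2 A2.

G#2 F#2 G#2 A2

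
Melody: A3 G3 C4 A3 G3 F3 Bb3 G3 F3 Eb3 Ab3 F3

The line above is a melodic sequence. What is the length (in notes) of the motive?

4

Try groups of 4 (3 cells in 12 notes):
A3 G3 C4 A3 | G3 F3 Bb3 G3 | F3 Eb3 Ab3 F3
Every group is a transposition down a 2nd of the one before; no shorter unit works.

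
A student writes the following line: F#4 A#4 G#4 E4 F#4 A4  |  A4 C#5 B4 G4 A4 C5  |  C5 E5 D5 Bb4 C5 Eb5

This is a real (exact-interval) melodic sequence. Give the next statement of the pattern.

Taking 6-note groups, the heads are F#4, A4, C5: the pattern moves up a 3rd.
From Eb5 the exact shape gives Eb5 G5 F5 Db5 Eb5 Gb5.

Eb5 G5 F5 Db5 Eb5 Gb5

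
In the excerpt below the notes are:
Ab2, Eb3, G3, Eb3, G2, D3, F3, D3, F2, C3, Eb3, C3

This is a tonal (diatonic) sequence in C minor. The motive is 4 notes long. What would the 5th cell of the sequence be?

D2 Ab2 C3 Ab2

Unit = 4 notes; the statements start on Ab2, G2, F2, moving down a 2nd each time.
Extending down a 2nd: Eb2 → D2.
From D2 the diatonic shape gives D2 Ab2 C3 Ab2.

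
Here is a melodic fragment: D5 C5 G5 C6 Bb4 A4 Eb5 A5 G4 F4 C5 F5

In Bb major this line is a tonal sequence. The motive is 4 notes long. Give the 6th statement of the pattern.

Taking 4-note groups, the heads are D5, Bb4, G4: the pattern moves down a 3rd.
Extending down a 3rd: Eb4 → C4 → A3.
So cell 6 is A3 G3 D4 G4.

A3 G3 D4 G4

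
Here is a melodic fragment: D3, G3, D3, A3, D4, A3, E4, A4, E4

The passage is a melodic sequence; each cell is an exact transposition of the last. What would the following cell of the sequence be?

The 3-note cells begin on D3, A3, E4 — each up a 5th from the last.
So cell 4 is B4 E5 B4.

B4 E5 B4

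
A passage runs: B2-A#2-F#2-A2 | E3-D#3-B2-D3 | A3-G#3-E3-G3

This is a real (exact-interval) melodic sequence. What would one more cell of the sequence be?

D4 C#4 A3 C4

The 4-note cells begin on B2, E3, A3 — each up a 4th from the last.
From D4 the exact shape gives D4 C#4 A3 C4.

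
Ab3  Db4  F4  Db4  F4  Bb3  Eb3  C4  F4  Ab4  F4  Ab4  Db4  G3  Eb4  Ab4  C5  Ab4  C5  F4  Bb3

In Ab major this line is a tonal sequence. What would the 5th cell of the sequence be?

With a 7-note motive the entries are Ab3, C4, Eb4, each up a 3rd from the previous.
Extending up a 3rd: G4 → Bb4.
So cell 5 is Bb4 Eb5 G5 Eb5 G5 C5 F4.

Bb4 Eb5 G5 Eb5 G5 C5 F4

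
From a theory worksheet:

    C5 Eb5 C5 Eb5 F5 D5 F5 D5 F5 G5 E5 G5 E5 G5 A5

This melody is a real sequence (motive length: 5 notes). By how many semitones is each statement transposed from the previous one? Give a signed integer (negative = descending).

2

Taking 5-note groups, the heads are C5, D5, E5: the pattern moves up a 2nd.
Counting half-steps from C5 to D5: 2.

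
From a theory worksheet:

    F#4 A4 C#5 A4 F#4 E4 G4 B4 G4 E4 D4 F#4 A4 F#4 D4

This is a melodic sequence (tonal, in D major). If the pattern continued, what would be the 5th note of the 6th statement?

A3

Grouping in 5s, the 5th note of each cell is F#4, E4, D4.
Extending down a 2nd: C#4 → B3 → A3.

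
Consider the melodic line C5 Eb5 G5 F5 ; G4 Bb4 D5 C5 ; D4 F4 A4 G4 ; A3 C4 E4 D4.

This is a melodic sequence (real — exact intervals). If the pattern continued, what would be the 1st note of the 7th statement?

F#2

With 4-note cells, note 1 of each statement runs C5, G4, D4, A3.
Each moves down a 4th. Continuing: E3 → B2 → F#2.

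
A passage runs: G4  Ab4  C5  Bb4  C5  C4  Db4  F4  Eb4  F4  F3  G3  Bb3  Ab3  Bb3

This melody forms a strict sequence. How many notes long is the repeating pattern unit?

Try groups of 5 (3 cells in 15 notes):
G4 Ab4 C5 Bb4 C5 | C4 Db4 F4 Eb4 F4 | F3 G3 Bb3 Ab3 Bb3
Every group is a transposition down a 5th of the one before; no shorter unit works.

5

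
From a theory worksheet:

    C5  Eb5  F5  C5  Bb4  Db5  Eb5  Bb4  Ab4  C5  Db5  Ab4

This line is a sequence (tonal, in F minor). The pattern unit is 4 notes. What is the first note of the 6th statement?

Unit = 4 notes; the statements start on C5, Bb4, Ab4, moving down a 2nd each time.
Extending the heads down a 2nd: G4 → F4 → Eb4.

Eb4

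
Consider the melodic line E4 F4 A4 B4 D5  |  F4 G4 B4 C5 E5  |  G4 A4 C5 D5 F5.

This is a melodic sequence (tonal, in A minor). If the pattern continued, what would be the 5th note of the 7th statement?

Grouping in 5s, the 5th note of each cell is D5, E5, F5.
Each moves up a 2nd. Continuing: G5 → A5 → B5 → C6.

C6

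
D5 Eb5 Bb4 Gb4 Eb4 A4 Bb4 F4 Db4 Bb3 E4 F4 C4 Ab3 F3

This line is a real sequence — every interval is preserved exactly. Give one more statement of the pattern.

Taking 5-note groups, the heads are D5, A4, E4: the pattern moves down a 4th.
So cell 4 is B3 C4 G3 Eb3 C3.

B3 C4 G3 Eb3 C3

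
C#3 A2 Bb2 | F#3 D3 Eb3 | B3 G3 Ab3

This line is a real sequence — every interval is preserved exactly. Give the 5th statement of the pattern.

A4 F4 Gb4

With a 3-note motive the entries are C#3, F#3, B3, each up a 4th from the previous.
Extending up a 4th: E4 → A4.
So cell 5 is A4 F4 Gb4.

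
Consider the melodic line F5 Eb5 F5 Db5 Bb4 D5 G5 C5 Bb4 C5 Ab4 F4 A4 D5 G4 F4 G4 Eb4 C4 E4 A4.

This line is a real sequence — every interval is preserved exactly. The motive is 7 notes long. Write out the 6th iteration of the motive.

The 7-note cells begin on F5, C5, G4 — each down a 4th from the last.
Extending down a 4th: D4 → A3 → E3.
So cell 6 is E3 D3 E3 C3 A2 C#3 F#3.

E3 D3 E3 C3 A2 C#3 F#3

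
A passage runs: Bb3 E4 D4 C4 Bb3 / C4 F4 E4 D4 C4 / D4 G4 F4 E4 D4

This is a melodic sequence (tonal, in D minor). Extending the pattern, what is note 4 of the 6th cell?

A4

With 5-note cells, note 4 of each statement runs C4, D4, E4.
Carrying that up a 2nd forward: F4 → G4 → A4.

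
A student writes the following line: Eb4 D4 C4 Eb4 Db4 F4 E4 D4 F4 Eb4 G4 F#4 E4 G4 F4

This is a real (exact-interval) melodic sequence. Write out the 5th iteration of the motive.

Taking 5-note groups, the heads are Eb4, F4, G4: the pattern moves up a 2nd.
Carrying on: A4 → B4.
Statement 5 starts on B4 and keeps the same exact contour: B4 A#4 G#4 B4 A4.

B4 A#4 G#4 B4 A4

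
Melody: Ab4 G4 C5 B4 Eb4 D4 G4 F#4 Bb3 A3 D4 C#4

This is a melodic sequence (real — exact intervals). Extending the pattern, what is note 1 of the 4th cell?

The unit is 4 notes. Position-1 pitches of the 3 shown cells: Ab4, Eb4, Bb3.
From Bb3, down a 4th gives F3.

F3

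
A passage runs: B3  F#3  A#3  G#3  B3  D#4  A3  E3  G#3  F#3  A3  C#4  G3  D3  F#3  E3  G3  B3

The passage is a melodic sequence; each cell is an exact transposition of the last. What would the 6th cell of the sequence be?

Taking 6-note groups, the heads are B3, A3, G3: the pattern moves down a 2nd.
Carrying on: F3 → Eb3 → Db3.
Statement 6 starts on Db3 and keeps the same exact contour: Db3 Ab2 C3 Bb2 Db3 F3.

Db3 Ab2 C3 Bb2 Db3 F3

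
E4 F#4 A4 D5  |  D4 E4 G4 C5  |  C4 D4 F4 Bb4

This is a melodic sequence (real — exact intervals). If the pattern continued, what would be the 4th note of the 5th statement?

With 4-note cells, note 4 of each statement runs D5, C5, Bb4.
Carrying that down a 2nd forward: Ab4 → Gb4.

Gb4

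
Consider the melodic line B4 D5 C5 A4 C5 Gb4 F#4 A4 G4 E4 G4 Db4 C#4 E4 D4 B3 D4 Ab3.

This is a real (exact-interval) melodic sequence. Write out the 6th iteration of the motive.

The 6-note cells begin on B4, F#4, C#4 — each down a 4th from the last.
Extending down a 4th: G#3 → D#3 → A#2.
So cell 6 is A#2 C#3 B2 G#2 B2 F2.

A#2 C#3 B2 G#2 B2 F2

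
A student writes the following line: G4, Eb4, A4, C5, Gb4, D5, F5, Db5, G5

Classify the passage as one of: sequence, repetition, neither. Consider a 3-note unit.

neither

Note 2 of cell 2 is Gb4; if this were a sequence it would be Ab4. No unit length gives a consistent transposition pattern.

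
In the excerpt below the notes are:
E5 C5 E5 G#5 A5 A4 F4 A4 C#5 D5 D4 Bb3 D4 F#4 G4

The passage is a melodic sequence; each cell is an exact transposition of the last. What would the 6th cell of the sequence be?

F2 Db2 F2 A2 Bb2

Unit = 5 notes; the statements start on E5, A4, D4, moving down a 5th each time.
Extending down a 5th: G3 → C3 → F2.
Statement 6 starts on F2 and keeps the same exact contour: F2 Db2 F2 A2 Bb2.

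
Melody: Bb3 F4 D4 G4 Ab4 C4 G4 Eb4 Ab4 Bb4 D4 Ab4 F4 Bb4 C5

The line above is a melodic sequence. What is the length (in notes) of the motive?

Try groups of 5 (3 cells in 15 notes):
Bb3 F4 D4 G4 Ab4 | C4 G4 Eb4 Ab4 Bb4 | D4 Ab4 F4 Bb4 C5
Each cell is the previous one up a 2nd — so the unit is 5 notes.

5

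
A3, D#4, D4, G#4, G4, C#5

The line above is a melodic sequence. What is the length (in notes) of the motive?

Try groups of 2 (3 cells in 6 notes):
A3 D#4 | D4 G#4 | G4 C#5
That's a consistent up a 4th shift per cell, and no other grouping gives one.

2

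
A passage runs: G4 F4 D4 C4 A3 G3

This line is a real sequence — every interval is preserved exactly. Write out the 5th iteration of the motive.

B2 A2

Taking 2-note groups, the heads are G4, D4, A3: the pattern moves down a 4th.
Extending down a 4th: E3 → B2.
Statement 5 starts on B2 and keeps the same exact contour: B2 A2.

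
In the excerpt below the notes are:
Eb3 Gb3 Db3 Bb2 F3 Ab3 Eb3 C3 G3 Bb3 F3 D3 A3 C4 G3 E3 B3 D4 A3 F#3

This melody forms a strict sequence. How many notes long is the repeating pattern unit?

4

20 notes total. Splitting into 5 groups of 4:
Eb3 Gb3 Db3 Bb2 | F3 Ab3 Eb3 C3 | G3 Bb3 F3 D3 | A3 C4 G3 E3 | B3 D4 A3 F#3
Each cell is the previous one up a 2nd — so the unit is 4 notes.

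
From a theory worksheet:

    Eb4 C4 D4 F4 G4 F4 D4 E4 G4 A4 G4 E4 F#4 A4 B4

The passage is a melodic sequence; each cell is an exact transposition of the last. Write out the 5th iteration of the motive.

B4 G#4 A#4 C#5 D#5

Taking 5-note groups, the heads are Eb4, F4, G4: the pattern moves up a 2nd.
Extending up a 2nd: A4 → B4.
Statement 5 starts on B4 and keeps the same exact contour: B4 G#4 A#4 C#5 D#5.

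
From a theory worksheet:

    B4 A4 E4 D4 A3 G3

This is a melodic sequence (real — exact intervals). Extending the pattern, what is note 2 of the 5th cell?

The unit is 2 notes. Position-2 pitches of the 3 shown cells: A4, D4, G3.
Carrying that down a 5th forward: C3 → F2.

F2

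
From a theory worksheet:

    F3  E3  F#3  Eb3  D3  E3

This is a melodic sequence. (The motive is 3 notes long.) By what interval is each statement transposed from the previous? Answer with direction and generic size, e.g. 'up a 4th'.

Taking 3-note groups, the heads are F3, Eb3: the pattern moves down a 2nd.
From F3 to Eb3: down a 2nd.

down a 2nd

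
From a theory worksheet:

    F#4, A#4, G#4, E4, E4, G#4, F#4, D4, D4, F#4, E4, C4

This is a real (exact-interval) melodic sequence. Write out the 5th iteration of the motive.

Bb3 D4 C4 Ab3

With a 4-note motive the entries are F#4, E4, D4, each down a 2nd from the previous.
Carrying on: C4 → Bb3.
From Bb3 the exact shape gives Bb3 D4 C4 Ab3.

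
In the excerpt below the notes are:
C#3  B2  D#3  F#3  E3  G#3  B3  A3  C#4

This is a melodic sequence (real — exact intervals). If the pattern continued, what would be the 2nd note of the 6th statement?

Grouping in 3s, the 2nd note of each cell is B2, E3, A3.
Extending up a 4th: D4 → G4 → C5.

C5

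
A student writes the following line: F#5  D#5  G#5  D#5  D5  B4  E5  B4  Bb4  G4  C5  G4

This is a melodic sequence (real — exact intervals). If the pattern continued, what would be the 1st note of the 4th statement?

Grouping in 4s, the 1st note of each cell is F#5, D5, Bb4.
From Bb4, down a 3rd gives Gb4.

Gb4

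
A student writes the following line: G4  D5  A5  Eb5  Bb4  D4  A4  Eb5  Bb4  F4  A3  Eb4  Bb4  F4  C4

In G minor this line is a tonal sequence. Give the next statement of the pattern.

With a 5-note motive the entries are G4, D4, A3, each down a 4th from the previous.
From Eb3 the diatonic shape gives Eb3 Bb3 F4 C4 G3.

Eb3 Bb3 F4 C4 G3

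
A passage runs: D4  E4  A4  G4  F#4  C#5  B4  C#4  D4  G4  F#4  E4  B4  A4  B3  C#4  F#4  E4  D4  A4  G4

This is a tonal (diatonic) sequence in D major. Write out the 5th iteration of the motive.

G3 A3 D4 C#4 B3 F#4 E4

Taking 7-note groups, the heads are D4, C#4, B3: the pattern moves down a 2nd.
Continuing the starts: A3 → G3.
Statement 5 starts on G3 and keeps the same diatonic contour: G3 A3 D4 C#4 B3 F#4 E4.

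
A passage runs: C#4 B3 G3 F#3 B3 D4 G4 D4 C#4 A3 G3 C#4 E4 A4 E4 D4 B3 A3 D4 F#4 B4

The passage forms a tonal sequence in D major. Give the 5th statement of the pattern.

The 7-note cells begin on C#4, D4, E4 — each up a 2nd from the last.
Continuing the starts: F#4 → G4.
Statement 5 starts on G4 and keeps the same diatonic contour: G4 F#4 D4 C#4 F#4 A4 D5.

G4 F#4 D4 C#4 F#4 A4 D5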